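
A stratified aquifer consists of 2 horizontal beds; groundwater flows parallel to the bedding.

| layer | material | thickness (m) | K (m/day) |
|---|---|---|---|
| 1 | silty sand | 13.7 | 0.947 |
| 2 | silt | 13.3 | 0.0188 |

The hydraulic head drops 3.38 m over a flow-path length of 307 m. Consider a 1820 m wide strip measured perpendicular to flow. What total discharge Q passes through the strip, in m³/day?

265

Flow is parallel to layering, so each bed carries its own Darcy discharge and the transmissivities add.
Σ(K_i·b_i) = 0.947×13.7 + 0.0188×13.3 = 13.22 m²/day.
Hydraulic gradient i = Δh / L = 3.38 / 307 = 0.01101.
Q = Σ(K_i·b_i) · W · i = 13.22 × 1820 × 0.01101 = 265.0 m³/day.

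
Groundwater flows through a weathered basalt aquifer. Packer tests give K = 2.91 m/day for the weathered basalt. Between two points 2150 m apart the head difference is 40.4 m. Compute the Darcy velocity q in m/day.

Hydraulic gradient i = Δh / L = 40.4 / 2150 = 0.01879.
Specific discharge q = K · i = 2.910 × 0.01879 = 0.05468 m/day.

0.0547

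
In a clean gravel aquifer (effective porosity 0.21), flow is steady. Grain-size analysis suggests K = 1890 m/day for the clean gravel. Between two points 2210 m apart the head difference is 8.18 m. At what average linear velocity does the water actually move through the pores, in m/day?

33.3

Hydraulic gradient i = Δh / L = 8.18 / 2210 = 0.003701.
Darcy flux q = K · i = 1890 × 0.003701 = 6.996 m/day.
Seepage velocity v = q / n_e = 6.996 / 0.21 = 33.31 m/day.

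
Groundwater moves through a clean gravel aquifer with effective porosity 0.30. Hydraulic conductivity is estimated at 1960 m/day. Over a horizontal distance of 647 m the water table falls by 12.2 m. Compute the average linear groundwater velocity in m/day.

Hydraulic gradient i = Δh / L = 12.2 / 647 = 0.01886.
Darcy flux q = K · i = 1960 × 0.01886 = 36.96 m/day.
Seepage velocity v = q / n_e = 36.96 / 0.30 = 123.2 m/day.

123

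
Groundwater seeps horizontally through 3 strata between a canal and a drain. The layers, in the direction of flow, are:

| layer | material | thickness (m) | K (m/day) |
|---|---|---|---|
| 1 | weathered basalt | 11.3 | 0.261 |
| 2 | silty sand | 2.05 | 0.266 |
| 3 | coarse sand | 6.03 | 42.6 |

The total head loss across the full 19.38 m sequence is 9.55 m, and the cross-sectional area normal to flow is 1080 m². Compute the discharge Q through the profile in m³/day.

202

Flow is perpendicular to layering, so the layers act in series and the equivalent K is the thickness-weighted harmonic mean.
Total thickness L = 11.3 + 2.05 + 6.03 = 19.38 m.
Σ(b_i/K_i) = 11.3/0.261 + 2.05/0.266 + 6.03/42.6 = 51.14 d.
K_eq = L / Σ(b_i/K_i) = 19.38 / 51.14 = 0.3789 m/day.
Q = K_eq · A · (Δh/L) = 0.3789 × 1080 × (9.55/19.38) = 201.7 m³/day.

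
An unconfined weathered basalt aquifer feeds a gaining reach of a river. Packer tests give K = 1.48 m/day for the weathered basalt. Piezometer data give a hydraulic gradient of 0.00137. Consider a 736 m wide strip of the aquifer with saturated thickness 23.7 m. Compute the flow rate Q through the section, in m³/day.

Cross-sectional area A = 736 × 23.7 = 17443 m².
Hydraulic gradient i = 0.00137.
Darcy's law: Q = K · A · i = 1.480 × 17443 × 0.001370 = 35.37 m³/day.

35.4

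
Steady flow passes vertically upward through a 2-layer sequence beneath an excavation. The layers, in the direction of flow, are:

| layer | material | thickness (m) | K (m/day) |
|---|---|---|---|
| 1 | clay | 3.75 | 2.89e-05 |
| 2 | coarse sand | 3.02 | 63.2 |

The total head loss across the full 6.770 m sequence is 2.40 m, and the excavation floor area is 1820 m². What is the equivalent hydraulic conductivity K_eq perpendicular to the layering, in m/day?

5.22e-05

Flow is perpendicular to layering, so the layers act in series and the equivalent K is the thickness-weighted harmonic mean.
Total thickness L = 3.75 + 3.02 = 6.770 m.
Σ(b_i/K_i) = 3.75/2.89e-05 + 3.02/63.2 = 1.298e+05 d.
K_eq = L / Σ(b_i/K_i) = 6.770 / 1.298e+05 = 5.217e-05 m/day.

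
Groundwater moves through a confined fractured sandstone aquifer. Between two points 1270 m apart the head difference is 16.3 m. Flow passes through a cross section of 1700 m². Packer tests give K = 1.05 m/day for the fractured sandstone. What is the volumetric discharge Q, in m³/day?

Hydraulic gradient i = Δh / L = 16.3 / 1270 = 0.01283.
Darcy's law: Q = K · A · i = 1.050 × 1700 × 0.01283 = 22.91 m³/day.

22.9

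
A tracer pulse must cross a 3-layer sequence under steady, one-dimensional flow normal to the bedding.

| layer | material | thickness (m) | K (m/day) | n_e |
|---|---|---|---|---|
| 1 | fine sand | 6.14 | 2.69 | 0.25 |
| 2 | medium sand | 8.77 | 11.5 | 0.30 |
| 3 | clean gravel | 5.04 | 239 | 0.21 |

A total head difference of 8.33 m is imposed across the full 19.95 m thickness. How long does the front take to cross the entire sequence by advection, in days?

1.92

With flow normal to the layers, continuity requires the same specific discharge q through every layer.
Σ(b_i/K_i) = 6.14/2.69 + 8.77/11.5 + 5.04/239 = 3.066 d.
q = Δh / Σ(b_i/K_i) = 8.33 / 3.066 = 2.717 m/day.
In each layer the seepage velocity is v_i = q/n_i, so the layer transit time is t_i = b_i·n_i / q:
  layer 1 (fine sand): t_1 = 6.14 × 0.25 / 2.717 = 0.5650 d
  layer 2 (medium sand): t_2 = 8.77 × 0.30 / 2.717 = 0.9685 d
  layer 3 (clean gravel): t_3 = 5.04 × 0.21 / 2.717 = 0.3896 d
Total t = Σ t_i = 1.923 days.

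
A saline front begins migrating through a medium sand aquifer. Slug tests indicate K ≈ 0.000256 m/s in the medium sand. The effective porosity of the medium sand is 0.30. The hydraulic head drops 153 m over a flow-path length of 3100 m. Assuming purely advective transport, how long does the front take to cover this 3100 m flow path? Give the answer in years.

Convert K: 0.000256 m/s × 86400 = 22.12 m/day.
Hydraulic gradient i = Δh / L = 153 / 3100 = 0.04935.
Darcy flux q = K · i = 22.12 × 0.04935 = 1.092 m/day.
Seepage velocity v = q / n_e = 1.092 / 0.30 = 3.639 m/day.
Travel time t = L / v = 3100 / 3.639 = 851.9 days = 2.332 years.

2.33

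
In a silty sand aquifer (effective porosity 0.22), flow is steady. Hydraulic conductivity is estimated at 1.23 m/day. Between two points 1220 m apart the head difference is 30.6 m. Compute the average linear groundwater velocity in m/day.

Hydraulic gradient i = Δh / L = 30.6 / 1220 = 0.02508.
Darcy flux q = K · i = 1.230 × 0.02508 = 0.03085 m/day.
Seepage velocity v = q / n_e = 0.03085 / 0.22 = 0.1402 m/day.

0.140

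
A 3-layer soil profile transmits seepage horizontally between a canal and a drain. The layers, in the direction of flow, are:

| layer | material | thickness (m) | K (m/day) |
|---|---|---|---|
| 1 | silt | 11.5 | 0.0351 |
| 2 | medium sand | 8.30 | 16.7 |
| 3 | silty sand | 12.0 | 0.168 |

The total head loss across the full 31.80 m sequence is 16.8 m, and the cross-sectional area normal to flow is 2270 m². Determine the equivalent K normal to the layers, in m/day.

0.0796

Flow is perpendicular to layering, so the layers act in series and the equivalent K is the thickness-weighted harmonic mean.
Total thickness L = 11.5 + 8.30 + 12.0 = 31.80 m.
Σ(b_i/K_i) = 11.5/0.0351 + 8.30/16.7 + 12.0/0.168 = 399.6 d.
K_eq = L / Σ(b_i/K_i) = 31.80 / 399.6 = 0.07959 m/day.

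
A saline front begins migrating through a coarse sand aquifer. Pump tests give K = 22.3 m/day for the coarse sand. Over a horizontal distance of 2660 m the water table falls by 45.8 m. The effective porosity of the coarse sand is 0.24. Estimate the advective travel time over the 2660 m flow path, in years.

Hydraulic gradient i = Δh / L = 45.8 / 2660 = 0.01722.
Darcy flux q = K · i = 22.30 × 0.01722 = 0.3840 m/day.
Seepage velocity v = q / n_e = 0.3840 / 0.24 = 1.600 m/day.
Travel time t = L / v = 2660 / 1.600 = 1663 days = 4.552 years.

4.55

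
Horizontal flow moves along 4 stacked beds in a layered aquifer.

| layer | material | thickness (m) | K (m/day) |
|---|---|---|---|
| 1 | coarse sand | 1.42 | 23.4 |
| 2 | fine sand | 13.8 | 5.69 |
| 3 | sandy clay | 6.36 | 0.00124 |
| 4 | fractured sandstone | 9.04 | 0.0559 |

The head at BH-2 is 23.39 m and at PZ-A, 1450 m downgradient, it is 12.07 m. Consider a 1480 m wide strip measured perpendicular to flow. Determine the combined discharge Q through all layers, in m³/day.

1300

Flow is parallel to layering, so each bed carries its own Darcy discharge and the transmissivities add.
Σ(K_i·b_i) = 23.4×1.42 + 5.69×13.8 + 0.00124×6.36 + 0.0559×9.04 = 112.3 m²/day.
Hydraulic gradient i = (23.39 − 12.07) / 1450 = 11.32 / 1450 = 0.007807.
Q = Σ(K_i·b_i) · W · i = 112.3 × 1480 × 0.007807 = 1297 m³/day.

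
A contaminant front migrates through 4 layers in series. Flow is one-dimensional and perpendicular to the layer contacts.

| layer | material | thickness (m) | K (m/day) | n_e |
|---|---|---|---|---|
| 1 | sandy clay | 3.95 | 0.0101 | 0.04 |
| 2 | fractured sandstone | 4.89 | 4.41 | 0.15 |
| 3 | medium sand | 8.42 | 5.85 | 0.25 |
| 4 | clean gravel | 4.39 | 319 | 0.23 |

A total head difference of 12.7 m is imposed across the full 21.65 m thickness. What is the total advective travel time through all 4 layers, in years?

With flow normal to the layers, continuity requires the same specific discharge q through every layer.
Σ(b_i/K_i) = 3.95/0.0101 + 4.89/4.41 + 8.42/5.85 + 4.39/319 = 393.7 d.
q = Δh / Σ(b_i/K_i) = 12.7 / 393.7 = 0.03226 m/day.
In each layer the seepage velocity is v_i = q/n_i, so the layer transit time is t_i = b_i·n_i / q:
  layer 1 (sandy clay): t_1 = 3.95 × 0.04 / 0.03226 = 4.897 d
  layer 2 (fractured sandstone): t_2 = 4.89 × 0.15 / 0.03226 = 22.74 d
  layer 3 (medium sand): t_3 = 8.42 × 0.25 / 0.03226 = 65.25 d
  layer 4 (clean gravel): t_4 = 4.39 × 0.23 / 0.03226 = 31.30 d
Total t = Σ t_i = 124.2 days = 0.3400 years.

0.340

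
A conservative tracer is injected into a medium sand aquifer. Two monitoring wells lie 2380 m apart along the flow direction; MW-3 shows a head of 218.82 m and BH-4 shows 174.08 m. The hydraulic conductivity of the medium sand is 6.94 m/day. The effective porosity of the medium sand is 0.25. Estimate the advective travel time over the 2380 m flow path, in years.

12.5

Hydraulic gradient i = (218.82 − 174.08) / 2380 = 44.74 / 2380 = 0.01880.
Darcy flux q = K · i = 6.940 × 0.01880 = 0.1305 m/day.
Seepage velocity v = q / n_e = 0.1305 / 0.25 = 0.5218 m/day.
Travel time t = L / v = 2380 / 0.5218 = 4561 days = 12.49 years.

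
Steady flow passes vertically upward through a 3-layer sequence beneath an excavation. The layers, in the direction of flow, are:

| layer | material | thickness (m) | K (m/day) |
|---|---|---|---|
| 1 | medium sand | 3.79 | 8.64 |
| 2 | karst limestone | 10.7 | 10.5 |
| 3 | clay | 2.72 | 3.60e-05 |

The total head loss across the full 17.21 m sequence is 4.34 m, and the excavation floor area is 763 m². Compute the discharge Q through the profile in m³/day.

Flow is perpendicular to layering, so the layers act in series and the equivalent K is the thickness-weighted harmonic mean.
Total thickness L = 3.79 + 10.7 + 2.72 = 17.21 m.
Σ(b_i/K_i) = 3.79/8.64 + 10.7/10.5 + 2.72/3.60e-05 = 75557 d.
K_eq = L / Σ(b_i/K_i) = 17.21 / 75557 = 0.0002278 m/day.
Q = K_eq · A · (Δh/L) = 0.0002278 × 763 × (4.34/17.21) = 0.04383 m³/day.

0.0438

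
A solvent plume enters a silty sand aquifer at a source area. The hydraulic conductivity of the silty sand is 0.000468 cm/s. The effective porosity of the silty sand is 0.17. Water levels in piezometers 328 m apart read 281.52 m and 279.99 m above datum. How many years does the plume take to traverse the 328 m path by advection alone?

Convert K: 0.000468 cm/s × 864 = 0.4044 m/day.
Hydraulic gradient i = (281.52 − 279.99) / 328 = 1.53 / 328 = 0.004665.
Darcy flux q = K · i = 0.4044 × 0.004665 = 0.001886 m/day.
Seepage velocity v = q / n_e = 0.001886 / 0.17 = 0.01110 m/day.
Travel time t = L / v = 328 / 0.01110 = 29563 days = 80.94 years.

80.9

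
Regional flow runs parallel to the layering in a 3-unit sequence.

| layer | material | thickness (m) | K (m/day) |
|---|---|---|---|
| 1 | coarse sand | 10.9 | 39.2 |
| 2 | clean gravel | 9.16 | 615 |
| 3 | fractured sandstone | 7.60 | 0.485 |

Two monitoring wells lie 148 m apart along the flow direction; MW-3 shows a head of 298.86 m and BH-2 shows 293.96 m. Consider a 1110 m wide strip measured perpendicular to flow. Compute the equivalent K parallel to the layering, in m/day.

219

Flow is parallel to layering, so each bed carries its own Darcy discharge and the transmissivities add.
Σ(K_i·b_i) = 39.2×10.9 + 615×9.16 + 0.485×7.60 = 6064 m²/day.
Total thickness b = 27.66 m, so K_eq = Σ(K_i·b_i)/b = 219.2 m/day.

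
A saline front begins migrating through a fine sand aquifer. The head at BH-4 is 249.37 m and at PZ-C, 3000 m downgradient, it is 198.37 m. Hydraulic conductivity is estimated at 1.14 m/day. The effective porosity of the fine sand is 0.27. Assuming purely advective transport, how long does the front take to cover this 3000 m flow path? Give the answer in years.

Hydraulic gradient i = (249.37 − 198.37) / 3000 = 51 / 3000 = 0.01700.
Darcy flux q = K · i = 1.140 × 0.01700 = 0.01938 m/day.
Seepage velocity v = q / n_e = 0.01938 / 0.27 = 0.07178 m/day.
Travel time t = L / v = 3000 / 0.07178 = 41796 days = 114.4 years.

114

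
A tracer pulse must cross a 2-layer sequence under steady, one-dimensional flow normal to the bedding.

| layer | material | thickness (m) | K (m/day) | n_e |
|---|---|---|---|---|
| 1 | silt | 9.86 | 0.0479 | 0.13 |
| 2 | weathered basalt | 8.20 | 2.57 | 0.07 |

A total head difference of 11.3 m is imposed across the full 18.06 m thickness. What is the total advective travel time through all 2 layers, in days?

With flow normal to the layers, continuity requires the same specific discharge q through every layer.
Σ(b_i/K_i) = 9.86/0.0479 + 8.20/2.57 = 209.0 d.
q = Δh / Σ(b_i/K_i) = 11.3 / 209.0 = 0.05406 m/day.
In each layer the seepage velocity is v_i = q/n_i, so the layer transit time is t_i = b_i·n_i / q:
  layer 1 (silt): t_1 = 9.86 × 0.13 / 0.05406 = 23.71 d
  layer 2 (weathered basalt): t_2 = 8.20 × 0.07 / 0.05406 = 10.62 d
Total t = Σ t_i = 34.33 days.

34.3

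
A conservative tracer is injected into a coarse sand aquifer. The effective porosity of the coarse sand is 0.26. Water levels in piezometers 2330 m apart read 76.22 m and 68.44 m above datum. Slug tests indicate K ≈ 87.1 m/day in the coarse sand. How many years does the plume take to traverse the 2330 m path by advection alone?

5.70

Hydraulic gradient i = (76.22 − 68.44) / 2330 = 7.78 / 2330 = 0.003339.
Darcy flux q = K · i = 87.10 × 0.003339 = 0.2908 m/day.
Seepage velocity v = q / n_e = 0.2908 / 0.26 = 1.119 m/day.
Travel time t = L / v = 2330 / 1.119 = 2083 days = 5.703 years.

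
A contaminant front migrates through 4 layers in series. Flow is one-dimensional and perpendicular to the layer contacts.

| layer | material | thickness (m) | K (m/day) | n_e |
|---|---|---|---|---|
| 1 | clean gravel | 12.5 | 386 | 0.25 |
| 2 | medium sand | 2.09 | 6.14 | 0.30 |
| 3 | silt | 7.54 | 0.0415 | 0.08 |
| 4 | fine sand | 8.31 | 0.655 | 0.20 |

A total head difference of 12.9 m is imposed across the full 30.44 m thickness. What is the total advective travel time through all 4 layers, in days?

90.8

With flow normal to the layers, continuity requires the same specific discharge q through every layer.
Σ(b_i/K_i) = 12.5/386 + 2.09/6.14 + 7.54/0.0415 + 8.31/0.655 = 194.7 d.
q = Δh / Σ(b_i/K_i) = 12.9 / 194.7 = 0.06624 m/day.
In each layer the seepage velocity is v_i = q/n_i, so the layer transit time is t_i = b_i·n_i / q:
  layer 1 (clean gravel): t_1 = 12.5 × 0.25 / 0.06624 = 47.18 d
  layer 2 (medium sand): t_2 = 2.09 × 0.30 / 0.06624 = 9.466 d
  layer 3 (silt): t_3 = 7.54 × 0.08 / 0.06624 = 9.106 d
  layer 4 (fine sand): t_4 = 8.31 × 0.20 / 0.06624 = 25.09 d
Total t = Σ t_i = 90.84 days.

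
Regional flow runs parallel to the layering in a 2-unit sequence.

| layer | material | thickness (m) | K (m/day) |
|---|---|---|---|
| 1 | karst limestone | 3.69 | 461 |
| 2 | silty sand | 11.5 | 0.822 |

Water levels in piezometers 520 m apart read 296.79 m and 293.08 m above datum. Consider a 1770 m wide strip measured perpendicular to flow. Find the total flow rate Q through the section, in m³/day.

Flow is parallel to layering, so each bed carries its own Darcy discharge and the transmissivities add.
Σ(K_i·b_i) = 461×3.69 + 0.822×11.5 = 1711 m²/day.
Hydraulic gradient i = (296.79 − 293.08) / 520 = 3.71 / 520 = 0.007135.
Q = Σ(K_i·b_i) · W · i = 1711 × 1770 × 0.007135 = 21601 m³/day.

21600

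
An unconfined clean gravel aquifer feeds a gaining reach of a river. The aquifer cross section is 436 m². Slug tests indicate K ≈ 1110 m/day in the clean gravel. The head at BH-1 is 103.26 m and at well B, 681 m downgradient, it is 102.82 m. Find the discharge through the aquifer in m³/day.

Hydraulic gradient i = (103.26 − 102.82) / 681 = 0.44 / 681 = 0.0006461.
Darcy's law: Q = K · A · i = 1110 × 436.0 × 0.0006461 = 312.7 m³/day.

313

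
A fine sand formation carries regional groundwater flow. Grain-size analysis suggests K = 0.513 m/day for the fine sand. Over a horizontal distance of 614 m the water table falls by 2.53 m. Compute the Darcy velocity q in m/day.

Hydraulic gradient i = Δh / L = 2.53 / 614 = 0.004121.
Specific discharge q = K · i = 0.5130 × 0.004121 = 0.002114 m/day.

0.00211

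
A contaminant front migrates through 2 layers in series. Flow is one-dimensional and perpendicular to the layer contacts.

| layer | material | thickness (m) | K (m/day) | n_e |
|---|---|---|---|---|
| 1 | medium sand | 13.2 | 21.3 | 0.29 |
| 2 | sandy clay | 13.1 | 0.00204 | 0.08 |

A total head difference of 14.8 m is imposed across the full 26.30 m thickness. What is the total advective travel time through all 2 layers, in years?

With flow normal to the layers, continuity requires the same specific discharge q through every layer.
Σ(b_i/K_i) = 13.2/21.3 + 13.1/0.00204 = 6422 d.
q = Δh / Σ(b_i/K_i) = 14.8 / 6422 = 0.002305 m/day.
In each layer the seepage velocity is v_i = q/n_i, so the layer transit time is t_i = b_i·n_i / q:
  layer 1 (medium sand): t_1 = 13.2 × 0.29 / 0.002305 = 1661 d
  layer 2 (sandy clay): t_2 = 13.1 × 0.08 / 0.002305 = 454.8 d
Total t = Σ t_i = 2116 days = 5.793 years.

5.79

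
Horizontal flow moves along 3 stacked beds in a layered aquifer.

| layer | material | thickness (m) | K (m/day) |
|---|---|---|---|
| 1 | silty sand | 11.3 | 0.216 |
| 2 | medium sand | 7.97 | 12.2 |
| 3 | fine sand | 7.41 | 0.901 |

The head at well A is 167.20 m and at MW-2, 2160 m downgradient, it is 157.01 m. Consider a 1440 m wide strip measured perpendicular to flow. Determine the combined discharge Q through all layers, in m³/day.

722

Flow is parallel to layering, so each bed carries its own Darcy discharge and the transmissivities add.
Σ(K_i·b_i) = 0.216×11.3 + 12.2×7.97 + 0.901×7.41 = 106.4 m²/day.
Hydraulic gradient i = (167.20 − 157.01) / 2160 = 10.19 / 2160 = 0.004718.
Q = Σ(K_i·b_i) · W · i = 106.4 × 1440 × 0.004718 = 722.5 m³/day.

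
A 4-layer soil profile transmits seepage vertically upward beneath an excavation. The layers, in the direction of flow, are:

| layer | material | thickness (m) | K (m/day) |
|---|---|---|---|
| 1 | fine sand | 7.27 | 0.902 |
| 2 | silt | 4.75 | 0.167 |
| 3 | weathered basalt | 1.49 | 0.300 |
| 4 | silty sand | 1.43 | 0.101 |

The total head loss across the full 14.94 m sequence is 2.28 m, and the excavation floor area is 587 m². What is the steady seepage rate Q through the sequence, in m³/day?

Flow is perpendicular to layering, so the layers act in series and the equivalent K is the thickness-weighted harmonic mean.
Total thickness L = 7.27 + 4.75 + 1.49 + 1.43 = 14.94 m.
Σ(b_i/K_i) = 7.27/0.902 + 4.75/0.167 + 1.49/0.300 + 1.43/0.101 = 55.63 d.
K_eq = L / Σ(b_i/K_i) = 14.94 / 55.63 = 0.2686 m/day.
Q = K_eq · A · (Δh/L) = 0.2686 × 587 × (2.28/14.94) = 24.06 m³/day.

24.1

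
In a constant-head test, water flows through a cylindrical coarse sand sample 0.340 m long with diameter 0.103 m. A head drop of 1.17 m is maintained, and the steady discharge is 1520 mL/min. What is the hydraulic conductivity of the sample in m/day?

Cross-sectional area A = π·(d/2)² = π × (0.103/2)² = 0.008332 m².
Convert discharge: 1520 mL/min = 2.533e-05 m³/s.
Darcy's law rearranged: K = Q·L / (A·Δh) = 2.533e-05 × 0.340 / (0.008332 × 1.17) = 0.0008835 m/s = 76.34 m/day.

76.3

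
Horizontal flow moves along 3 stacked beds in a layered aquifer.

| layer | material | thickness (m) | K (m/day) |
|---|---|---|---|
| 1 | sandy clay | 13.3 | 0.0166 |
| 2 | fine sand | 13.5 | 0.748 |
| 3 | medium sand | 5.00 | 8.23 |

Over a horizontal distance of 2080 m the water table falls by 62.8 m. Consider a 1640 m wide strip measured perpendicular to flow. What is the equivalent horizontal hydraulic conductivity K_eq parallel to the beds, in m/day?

1.62

Flow is parallel to layering, so each bed carries its own Darcy discharge and the transmissivities add.
Σ(K_i·b_i) = 0.0166×13.3 + 0.748×13.5 + 8.23×5.00 = 51.47 m²/day.
Total thickness b = 31.80 m, so K_eq = Σ(K_i·b_i)/b = 1.619 m/day.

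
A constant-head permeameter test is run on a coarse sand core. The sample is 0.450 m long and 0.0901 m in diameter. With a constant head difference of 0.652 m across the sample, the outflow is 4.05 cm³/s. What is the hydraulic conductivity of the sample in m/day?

37.9

Cross-sectional area A = π·(d/2)² = π × (0.0901/2)² = 0.006376 m².
Convert discharge: 4.05 cm³/s = 4.050e-06 m³/s.
Darcy's law rearranged: K = Q·L / (A·Δh) = 4.050e-06 × 0.450 / (0.006376 × 0.652) = 0.0004384 m/s = 37.88 m/day.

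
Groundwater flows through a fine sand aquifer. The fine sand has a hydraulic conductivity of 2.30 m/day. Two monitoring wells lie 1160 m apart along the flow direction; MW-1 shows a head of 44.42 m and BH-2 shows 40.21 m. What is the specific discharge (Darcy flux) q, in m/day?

Hydraulic gradient i = (44.42 − 40.21) / 1160 = 4.21 / 1160 = 0.003629.
Specific discharge q = K · i = 2.300 × 0.003629 = 0.008347 m/day.

0.00835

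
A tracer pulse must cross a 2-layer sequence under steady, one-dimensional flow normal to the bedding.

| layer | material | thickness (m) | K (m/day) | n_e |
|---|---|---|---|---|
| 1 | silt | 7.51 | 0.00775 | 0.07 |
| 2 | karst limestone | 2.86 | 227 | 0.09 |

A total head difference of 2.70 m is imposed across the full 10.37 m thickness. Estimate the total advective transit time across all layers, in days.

With flow normal to the layers, continuity requires the same specific discharge q through every layer.
Σ(b_i/K_i) = 7.51/0.00775 + 2.86/227 = 969.0 d.
q = Δh / Σ(b_i/K_i) = 2.70 / 969.0 = 0.002786 m/day.
In each layer the seepage velocity is v_i = q/n_i, so the layer transit time is t_i = b_i·n_i / q:
  layer 1 (silt): t_1 = 7.51 × 0.07 / 0.002786 = 188.7 d
  layer 2 (karst limestone): t_2 = 2.86 × 0.09 / 0.002786 = 92.38 d
Total t = Σ t_i = 281.1 days.

281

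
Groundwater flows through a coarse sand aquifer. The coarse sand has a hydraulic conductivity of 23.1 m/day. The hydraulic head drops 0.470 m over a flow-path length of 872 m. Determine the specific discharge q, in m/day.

0.0125

Hydraulic gradient i = Δh / L = 0.470 / 872 = 0.0005390.
Specific discharge q = K · i = 23.10 × 0.0005390 = 0.01245 m/day.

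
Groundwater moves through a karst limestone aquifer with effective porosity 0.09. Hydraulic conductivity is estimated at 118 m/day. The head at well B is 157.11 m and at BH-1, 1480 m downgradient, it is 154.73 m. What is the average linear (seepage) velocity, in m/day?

Hydraulic gradient i = (157.11 − 154.73) / 1480 = 2.38 / 1480 = 0.001608.
Darcy flux q = K · i = 118.0 × 0.001608 = 0.1898 m/day.
Seepage velocity v = q / n_e = 0.1898 / 0.09 = 2.108 m/day.

2.11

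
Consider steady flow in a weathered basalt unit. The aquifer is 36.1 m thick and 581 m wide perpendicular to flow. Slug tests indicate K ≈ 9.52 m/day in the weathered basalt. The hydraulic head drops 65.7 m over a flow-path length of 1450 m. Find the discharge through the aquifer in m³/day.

Cross-sectional area A = 581 × 36.1 = 20974 m².
Hydraulic gradient i = Δh / L = 65.7 / 1450 = 0.04531.
Darcy's law: Q = K · A · i = 9.520 × 20974 × 0.04531 = 9047 m³/day.

9050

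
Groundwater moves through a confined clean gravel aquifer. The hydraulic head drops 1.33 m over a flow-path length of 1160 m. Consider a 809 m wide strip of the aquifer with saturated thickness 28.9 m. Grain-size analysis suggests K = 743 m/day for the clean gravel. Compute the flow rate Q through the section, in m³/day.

19900

Cross-sectional area A = 809 × 28.9 = 23380 m².
Hydraulic gradient i = Δh / L = 1.33 / 1160 = 0.001147.
Darcy's law: Q = K · A · i = 743.0 × 23380 × 0.001147 = 19917 m³/day.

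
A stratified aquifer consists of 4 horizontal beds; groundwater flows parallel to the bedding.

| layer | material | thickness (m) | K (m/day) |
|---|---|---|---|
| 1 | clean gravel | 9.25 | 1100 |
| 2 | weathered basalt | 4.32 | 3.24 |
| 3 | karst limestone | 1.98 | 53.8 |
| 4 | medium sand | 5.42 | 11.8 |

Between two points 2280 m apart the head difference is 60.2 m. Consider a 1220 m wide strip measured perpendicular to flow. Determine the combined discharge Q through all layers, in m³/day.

334000

Flow is parallel to layering, so each bed carries its own Darcy discharge and the transmissivities add.
Σ(K_i·b_i) = 1100×9.25 + 3.24×4.32 + 53.8×1.98 + 11.8×5.42 = 10359 m²/day.
Hydraulic gradient i = Δh / L = 60.2 / 2280 = 0.02640.
Q = Σ(K_i·b_i) · W · i = 10359 × 1220 × 0.02640 = 3.337e+05 m³/day.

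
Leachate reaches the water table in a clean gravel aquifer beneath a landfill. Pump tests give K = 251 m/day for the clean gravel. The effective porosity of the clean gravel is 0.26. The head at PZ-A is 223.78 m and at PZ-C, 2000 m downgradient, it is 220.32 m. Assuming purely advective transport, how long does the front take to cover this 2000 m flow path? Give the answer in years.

3.28

Hydraulic gradient i = (223.78 − 220.32) / 2000 = 3.46 / 2000 = 0.001730.
Darcy flux q = K · i = 251.0 × 0.001730 = 0.4342 m/day.
Seepage velocity v = q / n_e = 0.4342 / 0.26 = 1.670 m/day.
Travel time t = L / v = 2000 / 1.670 = 1198 days = 3.279 years.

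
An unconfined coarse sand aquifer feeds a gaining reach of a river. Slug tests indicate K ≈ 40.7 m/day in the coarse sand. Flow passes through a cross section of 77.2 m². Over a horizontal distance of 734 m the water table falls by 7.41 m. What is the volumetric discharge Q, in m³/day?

31.7

Hydraulic gradient i = Δh / L = 7.41 / 734 = 0.01010.
Darcy's law: Q = K · A · i = 40.70 × 77.20 × 0.01010 = 31.72 m³/day.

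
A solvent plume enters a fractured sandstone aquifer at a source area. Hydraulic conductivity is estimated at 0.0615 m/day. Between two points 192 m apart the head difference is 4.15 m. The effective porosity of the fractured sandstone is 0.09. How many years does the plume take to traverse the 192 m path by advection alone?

35.6

Hydraulic gradient i = Δh / L = 4.15 / 192 = 0.02161.
Darcy flux q = K · i = 0.06150 × 0.02161 = 0.001329 m/day.
Seepage velocity v = q / n_e = 0.001329 / 0.09 = 0.01477 m/day.
Travel time t = L / v = 192 / 0.01477 = 12999 days = 35.59 years.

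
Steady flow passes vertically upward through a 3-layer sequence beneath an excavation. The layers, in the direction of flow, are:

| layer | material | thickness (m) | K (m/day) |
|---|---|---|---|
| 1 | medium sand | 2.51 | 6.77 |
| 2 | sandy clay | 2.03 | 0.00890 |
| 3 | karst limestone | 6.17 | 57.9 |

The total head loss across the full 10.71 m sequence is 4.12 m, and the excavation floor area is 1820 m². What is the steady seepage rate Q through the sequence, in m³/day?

Flow is perpendicular to layering, so the layers act in series and the equivalent K is the thickness-weighted harmonic mean.
Total thickness L = 2.51 + 2.03 + 6.17 = 10.71 m.
Σ(b_i/K_i) = 2.51/6.77 + 2.03/0.00890 + 6.17/57.9 = 228.6 d.
K_eq = L / Σ(b_i/K_i) = 10.71 / 228.6 = 0.04686 m/day.
Q = K_eq · A · (Δh/L) = 0.04686 × 1820 × (4.12/10.71) = 32.81 m³/day.

32.8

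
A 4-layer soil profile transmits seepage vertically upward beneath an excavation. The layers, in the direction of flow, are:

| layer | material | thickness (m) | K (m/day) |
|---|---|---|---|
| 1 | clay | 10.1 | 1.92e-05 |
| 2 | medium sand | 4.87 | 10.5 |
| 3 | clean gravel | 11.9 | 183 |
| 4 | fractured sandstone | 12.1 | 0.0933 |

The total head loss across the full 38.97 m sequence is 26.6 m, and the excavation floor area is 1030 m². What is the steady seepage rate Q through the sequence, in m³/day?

Flow is perpendicular to layering, so the layers act in series and the equivalent K is the thickness-weighted harmonic mean.
Total thickness L = 10.1 + 4.87 + 11.9 + 12.1 = 38.97 m.
Σ(b_i/K_i) = 10.1/1.92e-05 + 4.87/10.5 + 11.9/183 + 12.1/0.0933 = 5.262e+05 d.
K_eq = L / Σ(b_i/K_i) = 38.97 / 5.262e+05 = 7.406e-05 m/day.
Q = K_eq · A · (Δh/L) = 7.406e-05 × 1030 × (26.6/38.97) = 0.05207 m³/day.

0.0521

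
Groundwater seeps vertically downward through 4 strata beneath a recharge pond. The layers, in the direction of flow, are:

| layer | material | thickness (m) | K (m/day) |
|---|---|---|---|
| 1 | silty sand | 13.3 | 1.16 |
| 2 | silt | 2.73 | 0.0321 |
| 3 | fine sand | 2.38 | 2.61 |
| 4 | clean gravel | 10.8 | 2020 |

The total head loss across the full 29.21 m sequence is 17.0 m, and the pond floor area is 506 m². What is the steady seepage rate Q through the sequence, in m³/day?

88.3

Flow is perpendicular to layering, so the layers act in series and the equivalent K is the thickness-weighted harmonic mean.
Total thickness L = 13.3 + 2.73 + 2.38 + 10.8 = 29.21 m.
Σ(b_i/K_i) = 13.3/1.16 + 2.73/0.0321 + 2.38/2.61 + 10.8/2020 = 97.43 d.
K_eq = L / Σ(b_i/K_i) = 29.21 / 97.43 = 0.2998 m/day.
Q = K_eq · A · (Δh/L) = 0.2998 × 506 × (17.0/29.21) = 88.29 m³/day.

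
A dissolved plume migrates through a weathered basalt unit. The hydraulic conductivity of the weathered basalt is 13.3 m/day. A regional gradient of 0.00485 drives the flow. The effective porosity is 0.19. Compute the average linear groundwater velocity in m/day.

Hydraulic gradient i = 0.00485.
Darcy flux q = K · i = 13.30 × 0.004850 = 0.06451 m/day.
Seepage velocity v = q / n_e = 0.06451 / 0.19 = 0.3395 m/day.

0.340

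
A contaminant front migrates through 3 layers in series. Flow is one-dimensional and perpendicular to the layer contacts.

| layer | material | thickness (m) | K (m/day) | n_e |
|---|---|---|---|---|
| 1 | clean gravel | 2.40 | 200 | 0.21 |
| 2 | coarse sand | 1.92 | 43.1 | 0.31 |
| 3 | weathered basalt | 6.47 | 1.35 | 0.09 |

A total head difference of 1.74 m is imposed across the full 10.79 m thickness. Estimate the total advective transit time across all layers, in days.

4.69

With flow normal to the layers, continuity requires the same specific discharge q through every layer.
Σ(b_i/K_i) = 2.40/200 + 1.92/43.1 + 6.47/1.35 = 4.849 d.
q = Δh / Σ(b_i/K_i) = 1.74 / 4.849 = 0.3588 m/day.
In each layer the seepage velocity is v_i = q/n_i, so the layer transit time is t_i = b_i·n_i / q:
  layer 1 (clean gravel): t_1 = 2.40 × 0.21 / 0.3588 = 1.405 d
  layer 2 (coarse sand): t_2 = 1.92 × 0.31 / 0.3588 = 1.659 d
  layer 3 (weathered basalt): t_3 = 6.47 × 0.09 / 0.3588 = 1.623 d
Total t = Σ t_i = 4.686 days.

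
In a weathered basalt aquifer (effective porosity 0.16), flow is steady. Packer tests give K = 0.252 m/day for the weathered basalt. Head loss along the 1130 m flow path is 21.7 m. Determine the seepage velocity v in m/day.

Hydraulic gradient i = Δh / L = 21.7 / 1130 = 0.01920.
Darcy flux q = K · i = 0.2520 × 0.01920 = 0.004839 m/day.
Seepage velocity v = q / n_e = 0.004839 / 0.16 = 0.03025 m/day.

0.0302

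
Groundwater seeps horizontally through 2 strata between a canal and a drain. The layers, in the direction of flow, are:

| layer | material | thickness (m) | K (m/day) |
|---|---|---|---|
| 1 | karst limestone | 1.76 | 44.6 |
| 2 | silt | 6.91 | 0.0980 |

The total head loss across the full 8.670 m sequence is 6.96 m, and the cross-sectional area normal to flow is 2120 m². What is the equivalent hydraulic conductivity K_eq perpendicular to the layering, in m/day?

Flow is perpendicular to layering, so the layers act in series and the equivalent K is the thickness-weighted harmonic mean.
Total thickness L = 1.76 + 6.91 = 8.670 m.
Σ(b_i/K_i) = 1.76/44.6 + 6.91/0.0980 = 70.55 d.
K_eq = L / Σ(b_i/K_i) = 8.670 / 70.55 = 0.1229 m/day.

0.123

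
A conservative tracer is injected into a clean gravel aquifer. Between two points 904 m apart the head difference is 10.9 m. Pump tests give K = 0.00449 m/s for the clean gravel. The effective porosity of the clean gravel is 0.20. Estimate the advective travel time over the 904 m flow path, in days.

38.7

Convert K: 0.00449 m/s × 86400 = 387.9 m/day.
Hydraulic gradient i = Δh / L = 10.9 / 904 = 0.01206.
Darcy flux q = K · i = 387.9 × 0.01206 = 4.678 m/day.
Seepage velocity v = q / n_e = 4.678 / 0.20 = 23.39 m/day.
Travel time t = L / v = 904 / 23.39 = 38.65 days.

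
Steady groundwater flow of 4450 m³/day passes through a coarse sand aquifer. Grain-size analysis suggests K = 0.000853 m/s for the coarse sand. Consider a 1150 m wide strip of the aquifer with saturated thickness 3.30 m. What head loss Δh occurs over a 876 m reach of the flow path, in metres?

Convert K: 0.000853 m/s × 86400 = 73.70 m/day.
Cross-sectional area A = 1150 × 3.30 = 3795 m².
From Q = K·A·i, i = Q / (K·A) = 4450 / (73.70 × 3795) = 0.01591.
Head loss Δh = i · L = 0.01591 × 876 = 13.94 m.

13.9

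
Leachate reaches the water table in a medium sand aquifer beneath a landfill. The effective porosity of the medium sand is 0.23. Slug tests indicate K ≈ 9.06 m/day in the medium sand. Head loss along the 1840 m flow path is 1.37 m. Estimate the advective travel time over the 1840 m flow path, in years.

172

Hydraulic gradient i = Δh / L = 1.37 / 1840 = 0.0007446.
Darcy flux q = K · i = 9.060 × 0.0007446 = 0.006746 m/day.
Seepage velocity v = q / n_e = 0.006746 / 0.23 = 0.02933 m/day.
Travel time t = L / v = 1840 / 0.02933 = 62736 days = 171.8 years.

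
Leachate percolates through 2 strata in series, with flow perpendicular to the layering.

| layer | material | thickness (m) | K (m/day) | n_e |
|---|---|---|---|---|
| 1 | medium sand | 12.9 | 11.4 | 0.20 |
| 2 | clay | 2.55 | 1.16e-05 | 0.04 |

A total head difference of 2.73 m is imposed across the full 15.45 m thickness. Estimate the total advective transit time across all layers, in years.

With flow normal to the layers, continuity requires the same specific discharge q through every layer.
Σ(b_i/K_i) = 12.9/11.4 + 2.55/1.16e-05 = 2.198e+05 d.
q = Δh / Σ(b_i/K_i) = 2.73 / 2.198e+05 = 1.242e-05 m/day.
In each layer the seepage velocity is v_i = q/n_i, so the layer transit time is t_i = b_i·n_i / q:
  layer 1 (medium sand): t_1 = 12.9 × 0.20 / 1.242e-05 = 2.078e+05 d
  layer 2 (clay): t_2 = 2.55 × 0.04 / 1.242e-05 = 8213 d
Total t = Σ t_i = 2.160e+05 days = 591.3 years.

591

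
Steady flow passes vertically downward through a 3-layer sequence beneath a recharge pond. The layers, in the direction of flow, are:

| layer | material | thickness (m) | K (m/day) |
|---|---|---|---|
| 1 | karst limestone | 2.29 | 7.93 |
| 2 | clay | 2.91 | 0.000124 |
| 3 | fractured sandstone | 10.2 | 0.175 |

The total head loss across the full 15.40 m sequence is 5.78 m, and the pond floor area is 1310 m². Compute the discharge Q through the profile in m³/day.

Flow is perpendicular to layering, so the layers act in series and the equivalent K is the thickness-weighted harmonic mean.
Total thickness L = 2.29 + 2.91 + 10.2 = 15.40 m.
Σ(b_i/K_i) = 2.29/7.93 + 2.91/0.000124 + 10.2/0.175 = 23526 d.
K_eq = L / Σ(b_i/K_i) = 15.40 / 23526 = 0.0006546 m/day.
Q = K_eq · A · (Δh/L) = 0.0006546 × 1310 × (5.78/15.40) = 0.3218 m³/day.

0.322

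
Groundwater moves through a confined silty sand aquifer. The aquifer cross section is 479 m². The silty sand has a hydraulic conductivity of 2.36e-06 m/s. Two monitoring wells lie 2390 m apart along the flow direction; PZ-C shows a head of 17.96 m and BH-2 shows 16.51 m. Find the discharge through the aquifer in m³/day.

0.0593

Convert K: 2.36e-06 m/s × 86400 = 0.2039 m/day.
Hydraulic gradient i = (17.96 − 16.51) / 2390 = 1.45 / 2390 = 0.0006067.
Darcy's law: Q = K · A · i = 0.2039 × 479.0 × 0.0006067 = 0.05926 m³/day.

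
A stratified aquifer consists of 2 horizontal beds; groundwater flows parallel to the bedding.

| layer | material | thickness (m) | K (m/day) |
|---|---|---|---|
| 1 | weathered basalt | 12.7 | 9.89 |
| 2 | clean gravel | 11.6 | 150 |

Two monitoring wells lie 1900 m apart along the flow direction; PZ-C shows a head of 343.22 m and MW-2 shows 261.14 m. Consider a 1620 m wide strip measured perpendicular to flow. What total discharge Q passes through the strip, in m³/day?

Flow is parallel to layering, so each bed carries its own Darcy discharge and the transmissivities add.
Σ(K_i·b_i) = 9.89×12.7 + 150×11.6 = 1866 m²/day.
Hydraulic gradient i = (343.22 − 261.14) / 1900 = 82.08 / 1900 = 0.04320.
Q = Σ(K_i·b_i) · W · i = 1866 × 1620 × 0.04320 = 1.306e+05 m³/day.

131000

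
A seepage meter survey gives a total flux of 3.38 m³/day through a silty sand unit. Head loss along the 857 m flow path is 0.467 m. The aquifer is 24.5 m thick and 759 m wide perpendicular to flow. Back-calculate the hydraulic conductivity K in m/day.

Cross-sectional area A = 759 × 24.5 = 18596 m².
Hydraulic gradient i = Δh / L = 0.467 / 857 = 0.0005449.
From Q = K·A·i, K = Q / (A·i) = 3.38 / (18596 × 0.0005449) = 0.3336 m/day.

0.334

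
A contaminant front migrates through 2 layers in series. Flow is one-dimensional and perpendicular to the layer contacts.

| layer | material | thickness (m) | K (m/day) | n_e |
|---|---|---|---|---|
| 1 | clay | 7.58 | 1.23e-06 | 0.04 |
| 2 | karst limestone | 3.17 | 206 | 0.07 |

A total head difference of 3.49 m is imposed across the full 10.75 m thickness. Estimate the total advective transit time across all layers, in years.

2540

With flow normal to the layers, continuity requires the same specific discharge q through every layer.
Σ(b_i/K_i) = 7.58/1.23e-06 + 3.17/206 = 6.163e+06 d.
q = Δh / Σ(b_i/K_i) = 3.49 / 6.163e+06 = 5.663e-07 m/day.
In each layer the seepage velocity is v_i = q/n_i, so the layer transit time is t_i = b_i·n_i / q:
  layer 1 (clay): t_1 = 7.58 × 0.04 / 5.663e-07 = 5.354e+05 d
  layer 2 (karst limestone): t_2 = 3.17 × 0.07 / 5.663e-07 = 3.918e+05 d
Total t = Σ t_i = 9.272e+05 days = 2539 years.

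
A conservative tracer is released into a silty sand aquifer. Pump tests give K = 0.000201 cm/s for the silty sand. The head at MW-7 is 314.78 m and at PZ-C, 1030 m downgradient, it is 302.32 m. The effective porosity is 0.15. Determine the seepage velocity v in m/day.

Convert K: 0.000201 cm/s × 864 = 0.1737 m/day.
Hydraulic gradient i = (314.78 − 302.32) / 1030 = 12.46 / 1030 = 0.01210.
Darcy flux q = K · i = 0.1737 × 0.01210 = 0.002101 m/day.
Seepage velocity v = q / n_e = 0.002101 / 0.15 = 0.01401 m/day.

0.0140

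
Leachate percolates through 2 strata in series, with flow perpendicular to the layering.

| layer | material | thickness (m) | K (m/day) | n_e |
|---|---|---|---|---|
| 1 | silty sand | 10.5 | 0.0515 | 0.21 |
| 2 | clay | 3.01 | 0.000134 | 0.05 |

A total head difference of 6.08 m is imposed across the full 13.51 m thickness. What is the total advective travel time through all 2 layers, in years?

With flow normal to the layers, continuity requires the same specific discharge q through every layer.
Σ(b_i/K_i) = 10.5/0.0515 + 3.01/0.000134 = 22667 d.
q = Δh / Σ(b_i/K_i) = 6.08 / 22667 = 0.0002682 m/day.
In each layer the seepage velocity is v_i = q/n_i, so the layer transit time is t_i = b_i·n_i / q:
  layer 1 (silty sand): t_1 = 10.5 × 0.21 / 0.0002682 = 8220 d
  layer 2 (clay): t_2 = 3.01 × 0.05 / 0.0002682 = 561.1 d
Total t = Σ t_i = 8781 days = 24.04 years.

24.0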